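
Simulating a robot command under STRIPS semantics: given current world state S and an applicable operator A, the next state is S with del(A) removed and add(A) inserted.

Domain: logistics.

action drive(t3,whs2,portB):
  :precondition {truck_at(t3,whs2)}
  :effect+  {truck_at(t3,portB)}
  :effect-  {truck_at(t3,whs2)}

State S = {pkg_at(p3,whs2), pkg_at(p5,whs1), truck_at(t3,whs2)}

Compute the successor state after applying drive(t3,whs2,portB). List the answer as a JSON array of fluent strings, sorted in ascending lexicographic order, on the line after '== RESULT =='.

Progress:
  pre ⊆ S: {truck_at(t3,whs2)} ⊆ S  — applicable
  S \ del = {pkg_at(p3,whs2), pkg_at(p5,whs1)}
  ∪ add   = {pkg_at(p3,whs2), pkg_at(p5,whs1), truck_at(t3,portB)}

== RESULT ==
["pkg_at(p3,whs2)", "pkg_at(p5,whs1)", "truck_at(t3,portB)"]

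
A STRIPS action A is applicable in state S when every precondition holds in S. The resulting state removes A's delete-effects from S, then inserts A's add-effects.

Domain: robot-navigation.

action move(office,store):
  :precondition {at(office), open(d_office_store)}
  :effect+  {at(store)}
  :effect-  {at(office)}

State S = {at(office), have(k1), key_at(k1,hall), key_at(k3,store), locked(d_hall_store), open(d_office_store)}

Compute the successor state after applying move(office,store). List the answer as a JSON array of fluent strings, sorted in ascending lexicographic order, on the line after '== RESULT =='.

Compute (S \ del) ∪ add:
  pre ⊆ S: {at(office), open(d_office_store)} ⊆ S  — applicable
  S \ del = {have(k1), key_at(k1,hall), key_at(k3,store), locked(d_hall_store), open(d_office_store)}
  ∪ add   = {at(store), have(k1), key_at(k1,hall), key_at(k3,store), locked(d_hall_store), open(d_office_store)}

== RESULT ==
["at(store)", "have(k1)", "key_at(k1,hall)", "key_at(k3,store)", "locked(d_hall_store)", "open(d_office_store)"]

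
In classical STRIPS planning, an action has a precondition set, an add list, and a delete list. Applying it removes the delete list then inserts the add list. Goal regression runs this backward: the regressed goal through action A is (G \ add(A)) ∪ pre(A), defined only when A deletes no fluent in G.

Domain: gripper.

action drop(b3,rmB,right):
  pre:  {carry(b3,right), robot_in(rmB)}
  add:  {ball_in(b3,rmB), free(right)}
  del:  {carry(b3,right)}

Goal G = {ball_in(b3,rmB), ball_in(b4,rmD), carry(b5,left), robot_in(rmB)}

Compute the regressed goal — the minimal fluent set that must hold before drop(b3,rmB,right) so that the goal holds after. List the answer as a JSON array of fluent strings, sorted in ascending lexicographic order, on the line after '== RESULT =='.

Compute (G \ add) ∪ pre:
  G ∩ del = {}  (empty — regression defined)
  G \ add = {ball_in(b3,rmB), ball_in(b4,rmD), carry(b5,left), robot_in(rmB)} \ {ball_in(b3,rmB), free(right)} = {ball_in(b4,rmD), carry(b5,left), robot_in(rmB)}
  ∪ pre   = {ball_in(b4,rmD), carry(b5,left), robot_in(rmB)} ∪ {carry(b3,right), robot_in(rmB)}
          = {ball_in(b4,rmD), carry(b3,right), carry(b5,left), robot_in(rmB)}

== RESULT ==
["ball_in(b4,rmD)", "carry(b3,right)", "carry(b5,left)", "robot_in(rmB)"]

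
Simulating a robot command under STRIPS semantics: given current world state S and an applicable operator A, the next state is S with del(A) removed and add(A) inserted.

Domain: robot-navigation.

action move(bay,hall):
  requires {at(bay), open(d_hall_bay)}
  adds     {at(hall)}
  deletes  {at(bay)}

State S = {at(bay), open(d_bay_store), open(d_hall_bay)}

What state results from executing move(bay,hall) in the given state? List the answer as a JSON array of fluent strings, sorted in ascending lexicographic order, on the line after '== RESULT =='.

Progress:
  pre ⊆ S: {at(bay), open(d_hall_bay)} ⊆ S  — applicable
  S \ del = {open(d_bay_store), open(d_hall_bay)}
  ∪ add   = {at(hall), open(d_bay_store), open(d_hall_bay)}

== RESULT ==
["at(hall)", "open(d_bay_store)", "open(d_hall_bay)"]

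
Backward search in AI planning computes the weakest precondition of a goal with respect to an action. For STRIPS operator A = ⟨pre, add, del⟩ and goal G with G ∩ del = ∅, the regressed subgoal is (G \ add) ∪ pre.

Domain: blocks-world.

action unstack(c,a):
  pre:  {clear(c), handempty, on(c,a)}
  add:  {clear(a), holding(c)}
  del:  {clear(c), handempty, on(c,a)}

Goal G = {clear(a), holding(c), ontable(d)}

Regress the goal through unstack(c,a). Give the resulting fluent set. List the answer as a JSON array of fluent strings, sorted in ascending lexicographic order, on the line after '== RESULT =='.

Regress:
  G ∩ del = {}  (empty — regression defined)
  G \ add = {clear(a), holding(c), ontable(d)} \ {clear(a), holding(c)} = {ontable(d)}
  ∪ pre   = {ontable(d)} ∪ {clear(c), handempty, on(c,a)}
          = {clear(c), handempty, on(c,a), ontable(d)}

== RESULT ==
["clear(c)", "handempty", "on(c,a)", "ontable(d)"]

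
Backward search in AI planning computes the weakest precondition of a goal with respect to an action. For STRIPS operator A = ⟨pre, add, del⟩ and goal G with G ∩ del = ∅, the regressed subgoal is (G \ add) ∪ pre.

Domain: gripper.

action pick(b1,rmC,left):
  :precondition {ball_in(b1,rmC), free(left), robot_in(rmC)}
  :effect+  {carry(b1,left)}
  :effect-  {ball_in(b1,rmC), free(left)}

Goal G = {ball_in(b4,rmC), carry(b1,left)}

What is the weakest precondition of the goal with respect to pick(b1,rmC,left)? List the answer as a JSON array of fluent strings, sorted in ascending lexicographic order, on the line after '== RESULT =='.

Regress:
  G ∩ del = {}  (empty — regression defined)
  G \ add = {ball_in(b4,rmC), carry(b1,left)} \ {carry(b1,left)} = {ball_in(b4,rmC)}
  ∪ pre   = {ball_in(b4,rmC)} ∪ {ball_in(b1,rmC), free(left), robot_in(rmC)}
          = {ball_in(b1,rmC), ball_in(b4,rmC), free(left), robot_in(rmC)}

== RESULT ==
["ball_in(b1,rmC)", "ball_in(b4,rmC)", "free(left)", "robot_in(rmC)"]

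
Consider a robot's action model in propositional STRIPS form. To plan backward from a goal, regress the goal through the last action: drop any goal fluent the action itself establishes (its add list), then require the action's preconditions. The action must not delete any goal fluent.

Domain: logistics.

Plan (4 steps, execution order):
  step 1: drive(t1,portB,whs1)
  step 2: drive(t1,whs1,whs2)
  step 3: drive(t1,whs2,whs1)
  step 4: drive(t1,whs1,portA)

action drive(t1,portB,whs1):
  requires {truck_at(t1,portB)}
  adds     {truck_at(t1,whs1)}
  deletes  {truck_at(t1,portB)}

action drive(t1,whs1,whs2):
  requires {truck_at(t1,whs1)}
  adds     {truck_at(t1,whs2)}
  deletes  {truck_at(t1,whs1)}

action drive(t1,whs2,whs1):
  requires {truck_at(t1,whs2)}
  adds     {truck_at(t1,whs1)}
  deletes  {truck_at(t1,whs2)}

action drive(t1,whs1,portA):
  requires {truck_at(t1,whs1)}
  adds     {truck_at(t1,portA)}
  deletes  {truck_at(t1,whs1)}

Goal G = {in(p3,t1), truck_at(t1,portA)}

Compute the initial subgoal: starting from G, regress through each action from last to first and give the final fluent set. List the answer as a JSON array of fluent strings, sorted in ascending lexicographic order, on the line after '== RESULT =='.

Work backward from the goal:
  through step 4 (drive(t1,whs1,portA)): drop {truck_at(t1,portA)}, keep {in(p3,t1)}, require {truck_at(t1,whs1)}
    → {in(p3,t1), truck_at(t1,whs1)}
  through step 3 (drive(t1,whs2,whs1)): drop {truck_at(t1,whs1)}, keep {in(p3,t1)}, require {truck_at(t1,whs2)}
    → {in(p3,t1), truck_at(t1,whs2)}
  through step 2 (drive(t1,whs1,whs2)): drop {truck_at(t1,whs2)}, keep {in(p3,t1)}, require {truck_at(t1,whs1)}
    → {in(p3,t1), truck_at(t1,whs1)}
  through step 1 (drive(t1,portB,whs1)): drop {truck_at(t1,whs1)}, keep {in(p3,t1)}, require {truck_at(t1,portB)}
    → {in(p3,t1), truck_at(t1,portB)}

== RESULT ==
["in(p3,t1)", "truck_at(t1,portB)"]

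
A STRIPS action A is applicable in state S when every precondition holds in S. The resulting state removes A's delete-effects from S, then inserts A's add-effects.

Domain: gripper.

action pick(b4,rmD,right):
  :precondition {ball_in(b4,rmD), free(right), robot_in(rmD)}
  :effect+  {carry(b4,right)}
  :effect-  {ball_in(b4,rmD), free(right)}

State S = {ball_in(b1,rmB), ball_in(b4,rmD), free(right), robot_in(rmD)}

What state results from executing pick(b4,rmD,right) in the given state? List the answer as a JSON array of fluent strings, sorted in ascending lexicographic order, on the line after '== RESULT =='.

Progress:
  pre ⊆ S: {ball_in(b4,rmD), free(right), robot_in(rmD)} ⊆ S  — applicable
  S \ del = {ball_in(b1,rmB), robot_in(rmD)}
  ∪ add   = {ball_in(b1,rmB), carry(b4,right), robot_in(rmD)}

== RESULT ==
["ball_in(b1,rmB)", "carry(b4,right)", "robot_in(rmD)"]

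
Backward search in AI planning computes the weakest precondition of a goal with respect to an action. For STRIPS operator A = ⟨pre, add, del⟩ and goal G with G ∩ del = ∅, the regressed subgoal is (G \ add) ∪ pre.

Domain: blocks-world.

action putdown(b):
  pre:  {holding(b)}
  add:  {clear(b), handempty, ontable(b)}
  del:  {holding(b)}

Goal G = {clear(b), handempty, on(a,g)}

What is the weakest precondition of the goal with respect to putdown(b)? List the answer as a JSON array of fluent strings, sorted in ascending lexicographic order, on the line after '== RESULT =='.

Regress:
  G ∩ del = {}  (empty — regression defined)
  G \ add = {clear(b), handempty, on(a,g)} \ {clear(b), handempty, ontable(b)} = {on(a,g)}
  ∪ pre   = {on(a,g)} ∪ {holding(b)}
          = {holding(b), on(a,g)}

== RESULT ==
["holding(b)", "on(a,g)"]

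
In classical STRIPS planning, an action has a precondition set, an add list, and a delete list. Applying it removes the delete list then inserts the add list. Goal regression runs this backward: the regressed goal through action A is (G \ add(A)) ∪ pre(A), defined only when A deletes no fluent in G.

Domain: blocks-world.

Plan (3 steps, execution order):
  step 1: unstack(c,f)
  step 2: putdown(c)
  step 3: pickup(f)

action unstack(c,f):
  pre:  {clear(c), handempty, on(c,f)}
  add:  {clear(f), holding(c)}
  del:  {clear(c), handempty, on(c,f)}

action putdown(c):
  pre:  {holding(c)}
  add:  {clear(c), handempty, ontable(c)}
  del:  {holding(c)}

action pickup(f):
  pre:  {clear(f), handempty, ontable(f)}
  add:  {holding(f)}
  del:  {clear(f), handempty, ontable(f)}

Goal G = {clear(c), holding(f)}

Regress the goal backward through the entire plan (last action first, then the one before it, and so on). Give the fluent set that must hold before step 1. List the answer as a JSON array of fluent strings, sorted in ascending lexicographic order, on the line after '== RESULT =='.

Work backward from the goal:
  through step 3 (pickup(f)): drop {holding(f)}, keep {clear(c)}, require {clear(f), handempty, ontable(f)}
    → {clear(c), clear(f), handempty, ontable(f)}
  through step 2 (putdown(c)): drop {clear(c), handempty}, keep {clear(f), ontable(f)}, require {holding(c)}
    → {clear(f), holding(c), ontable(f)}
  through step 1 (unstack(c,f)): drop {clear(f), holding(c)}, keep {ontable(f)}, require {clear(c), handempty, on(c,f)}
    → {clear(c), handempty, on(c,f), ontable(f)}

== RESULT ==
["clear(c)", "handempty", "on(c,f)", "ontable(f)"]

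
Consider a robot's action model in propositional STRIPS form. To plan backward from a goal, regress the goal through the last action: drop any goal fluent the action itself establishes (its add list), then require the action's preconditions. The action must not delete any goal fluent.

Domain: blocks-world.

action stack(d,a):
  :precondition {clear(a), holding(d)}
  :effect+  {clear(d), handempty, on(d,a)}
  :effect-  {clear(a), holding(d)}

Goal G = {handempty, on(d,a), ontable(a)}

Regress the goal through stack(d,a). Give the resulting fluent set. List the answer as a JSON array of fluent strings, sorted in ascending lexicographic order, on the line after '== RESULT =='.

Compute (G \ add) ∪ pre:
  G ∩ del = {}  (empty — regression defined)
  G \ add = {handempty, on(d,a), ontable(a)} \ {clear(d), handempty, on(d,a)} = {ontable(a)}
  ∪ pre   = {ontable(a)} ∪ {clear(a), holding(d)}
          = {clear(a), holding(d), ontable(a)}

== RESULT ==
["clear(a)", "holding(d)", "ontable(a)"]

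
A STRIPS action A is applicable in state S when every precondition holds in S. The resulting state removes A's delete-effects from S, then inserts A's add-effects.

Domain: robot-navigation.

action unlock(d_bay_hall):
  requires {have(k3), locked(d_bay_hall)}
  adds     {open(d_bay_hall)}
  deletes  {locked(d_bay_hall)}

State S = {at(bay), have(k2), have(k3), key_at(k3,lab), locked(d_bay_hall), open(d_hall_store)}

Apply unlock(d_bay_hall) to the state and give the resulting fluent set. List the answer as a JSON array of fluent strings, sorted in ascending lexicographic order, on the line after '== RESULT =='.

Progress:
  pre ⊆ S: {have(k3), locked(d_bay_hall)} ⊆ S  — applicable
  S \ del = {at(bay), have(k2), have(k3), key_at(k3,lab), open(d_hall_store)}
  ∪ add   = {at(bay), have(k2), have(k3), key_at(k3,lab), open(d_bay_hall), open(d_hall_store)}

== RESULT ==
["at(bay)", "have(k2)", "have(k3)", "key_at(k3,lab)", "open(d_bay_hall)", "open(d_hall_store)"]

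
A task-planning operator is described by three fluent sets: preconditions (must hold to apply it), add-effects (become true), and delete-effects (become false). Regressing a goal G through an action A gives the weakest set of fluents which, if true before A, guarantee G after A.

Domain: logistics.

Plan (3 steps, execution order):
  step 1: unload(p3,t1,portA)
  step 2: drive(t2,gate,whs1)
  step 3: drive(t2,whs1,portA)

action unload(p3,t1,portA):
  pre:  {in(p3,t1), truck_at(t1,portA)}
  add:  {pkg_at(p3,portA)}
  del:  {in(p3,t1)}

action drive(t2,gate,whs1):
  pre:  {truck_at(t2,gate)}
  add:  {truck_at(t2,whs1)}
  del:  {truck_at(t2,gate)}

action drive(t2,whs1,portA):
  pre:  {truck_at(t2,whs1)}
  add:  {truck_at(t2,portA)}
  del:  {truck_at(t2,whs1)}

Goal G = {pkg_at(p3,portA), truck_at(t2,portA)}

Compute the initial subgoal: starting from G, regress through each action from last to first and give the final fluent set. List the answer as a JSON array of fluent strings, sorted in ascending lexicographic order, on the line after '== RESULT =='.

Work backward from the goal:
  through step 3 (drive(t2,whs1,portA)): drop {truck_at(t2,portA)}, keep {pkg_at(p3,portA)}, require {truck_at(t2,whs1)}
    → {pkg_at(p3,portA), truck_at(t2,whs1)}
  through step 2 (drive(t2,gate,whs1)): drop {truck_at(t2,whs1)}, keep {pkg_at(p3,portA)}, require {truck_at(t2,gate)}
    → {pkg_at(p3,portA), truck_at(t2,gate)}
  through step 1 (unload(p3,t1,portA)): drop {pkg_at(p3,portA)}, keep {truck_at(t2,gate)}, require {in(p3,t1), truck_at(t1,portA)}
    → {in(p3,t1), truck_at(t1,portA), truck_at(t2,gate)}

== RESULT ==
["in(p3,t1)", "truck_at(t1,portA)", "truck_at(t2,gate)"]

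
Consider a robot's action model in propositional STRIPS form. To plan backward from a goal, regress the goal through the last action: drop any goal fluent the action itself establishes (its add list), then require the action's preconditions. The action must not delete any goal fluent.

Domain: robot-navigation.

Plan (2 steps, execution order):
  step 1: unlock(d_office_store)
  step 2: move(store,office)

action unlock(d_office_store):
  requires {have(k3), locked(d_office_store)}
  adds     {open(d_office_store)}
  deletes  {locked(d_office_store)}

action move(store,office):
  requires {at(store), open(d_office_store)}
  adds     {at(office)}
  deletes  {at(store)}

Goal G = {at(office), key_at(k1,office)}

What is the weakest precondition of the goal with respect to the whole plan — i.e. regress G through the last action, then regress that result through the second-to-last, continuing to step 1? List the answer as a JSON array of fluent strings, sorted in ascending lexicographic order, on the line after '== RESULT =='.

Work backward from the goal:
  through step 2 (move(store,office)): drop {at(office)}, keep {key_at(k1,office)}, require {at(store), open(d_office_store)}
    → {at(store), key_at(k1,office), open(d_office_store)}
  through step 1 (unlock(d_office_store)): drop {open(d_office_store)}, keep {at(store), key_at(k1,office)}, require {have(k3), locked(d_office_store)}
    → {at(store), have(k3), key_at(k1,office), locked(d_office_store)}

== RESULT ==
["at(store)", "have(k3)", "key_at(k1,office)", "locked(d_office_store)"]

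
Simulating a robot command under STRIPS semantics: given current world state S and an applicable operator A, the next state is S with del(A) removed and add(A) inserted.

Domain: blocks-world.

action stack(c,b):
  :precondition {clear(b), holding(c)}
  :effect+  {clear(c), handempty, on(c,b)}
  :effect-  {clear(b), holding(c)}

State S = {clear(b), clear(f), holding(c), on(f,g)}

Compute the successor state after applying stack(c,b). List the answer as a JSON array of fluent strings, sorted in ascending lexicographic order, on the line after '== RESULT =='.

Progress:
  pre ⊆ S: {clear(b), holding(c)} ⊆ S  — applicable
  S \ del = {clear(f), on(f,g)}
  ∪ add   = {clear(c), clear(f), handempty, on(c,b), on(f,g)}

== RESULT ==
["clear(c)", "clear(f)", "handempty", "on(c,b)", "on(f,g)"]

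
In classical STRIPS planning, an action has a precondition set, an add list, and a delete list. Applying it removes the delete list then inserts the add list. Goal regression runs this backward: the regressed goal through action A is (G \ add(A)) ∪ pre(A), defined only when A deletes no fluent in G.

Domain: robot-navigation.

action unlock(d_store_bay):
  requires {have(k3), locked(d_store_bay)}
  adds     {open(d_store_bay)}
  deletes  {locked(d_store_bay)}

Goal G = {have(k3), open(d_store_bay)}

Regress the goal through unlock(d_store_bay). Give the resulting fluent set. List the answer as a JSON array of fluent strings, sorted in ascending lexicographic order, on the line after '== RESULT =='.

Compute (G \ add) ∪ pre:
  G ∩ del = {}  (empty — regression defined)
  G \ add = {have(k3), open(d_store_bay)} \ {open(d_store_bay)} = {have(k3)}
  ∪ pre   = {have(k3)} ∪ {have(k3), locked(d_store_bay)}
          = {have(k3), locked(d_store_bay)}

== RESULT ==
["have(k3)", "locked(d_store_bay)"]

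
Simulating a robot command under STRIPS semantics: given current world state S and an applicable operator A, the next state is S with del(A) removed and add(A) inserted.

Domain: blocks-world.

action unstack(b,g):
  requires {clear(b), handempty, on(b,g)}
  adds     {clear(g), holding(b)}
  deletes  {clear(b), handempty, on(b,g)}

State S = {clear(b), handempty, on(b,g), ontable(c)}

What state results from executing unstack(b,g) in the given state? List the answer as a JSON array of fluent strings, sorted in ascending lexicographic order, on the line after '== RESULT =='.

Compute (S \ del) ∪ add:
  pre ⊆ S: {clear(b), handempty, on(b,g)} ⊆ S  — applicable
  S \ del = {ontable(c)}
  ∪ add   = {clear(g), holding(b), ontable(c)}

== RESULT ==
["clear(g)", "holding(b)", "ontable(c)"]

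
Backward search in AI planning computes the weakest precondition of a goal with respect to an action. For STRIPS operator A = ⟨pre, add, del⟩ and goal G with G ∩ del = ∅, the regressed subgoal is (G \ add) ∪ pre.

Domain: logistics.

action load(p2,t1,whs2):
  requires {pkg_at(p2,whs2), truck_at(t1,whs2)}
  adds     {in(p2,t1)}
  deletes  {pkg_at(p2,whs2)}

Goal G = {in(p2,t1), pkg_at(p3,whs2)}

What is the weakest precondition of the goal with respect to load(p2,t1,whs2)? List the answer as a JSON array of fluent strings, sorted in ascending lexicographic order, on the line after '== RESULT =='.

Regress:
  G ∩ del = {}  (empty — regression defined)
  G \ add = {in(p2,t1), pkg_at(p3,whs2)} \ {in(p2,t1)} = {pkg_at(p3,whs2)}
  ∪ pre   = {pkg_at(p3,whs2)} ∪ {pkg_at(p2,whs2), truck_at(t1,whs2)}
          = {pkg_at(p2,whs2), pkg_at(p3,whs2), truck_at(t1,whs2)}

== RESULT ==
["pkg_at(p2,whs2)", "pkg_at(p3,whs2)", "truck_at(t1,whs2)"]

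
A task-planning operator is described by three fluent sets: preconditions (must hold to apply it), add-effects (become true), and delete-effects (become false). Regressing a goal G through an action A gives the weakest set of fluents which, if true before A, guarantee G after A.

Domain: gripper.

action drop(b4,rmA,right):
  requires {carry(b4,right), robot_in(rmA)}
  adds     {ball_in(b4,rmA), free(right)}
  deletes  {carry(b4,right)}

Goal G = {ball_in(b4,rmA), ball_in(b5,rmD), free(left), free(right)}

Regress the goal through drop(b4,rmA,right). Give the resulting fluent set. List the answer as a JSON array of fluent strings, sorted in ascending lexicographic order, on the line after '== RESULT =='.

Regress:
  G ∩ del = {}  (empty — regression defined)
  G \ add = {ball_in(b4,rmA), ball_in(b5,rmD), free(left), free(right)} \ {ball_in(b4,rmA), free(right)} = {ball_in(b5,rmD), free(left)}
  ∪ pre   = {ball_in(b5,rmD), free(left)} ∪ {carry(b4,right), robot_in(rmA)}
          = {ball_in(b5,rmD), carry(b4,right), free(left), robot_in(rmA)}

== RESULT ==
["ball_in(b5,rmD)", "carry(b4,right)", "free(left)", "robot_in(rmA)"]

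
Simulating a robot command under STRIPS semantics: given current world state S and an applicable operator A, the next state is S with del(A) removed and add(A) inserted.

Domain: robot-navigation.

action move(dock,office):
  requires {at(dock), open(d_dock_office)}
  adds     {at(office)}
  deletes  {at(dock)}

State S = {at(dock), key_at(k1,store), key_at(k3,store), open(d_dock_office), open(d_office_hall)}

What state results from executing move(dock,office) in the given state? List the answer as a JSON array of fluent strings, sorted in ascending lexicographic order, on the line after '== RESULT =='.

Compute (S \ del) ∪ add:
  pre ⊆ S: {at(dock), open(d_dock_office)} ⊆ S  — applicable
  S \ del = {key_at(k1,store), key_at(k3,store), open(d_dock_office), open(d_office_hall)}
  ∪ add   = {at(office), key_at(k1,store), key_at(k3,store), open(d_dock_office), open(d_office_hall)}

== RESULT ==
["at(office)", "key_at(k1,store)", "key_at(k3,store)", "open(d_dock_office)", "open(d_office_hall)"]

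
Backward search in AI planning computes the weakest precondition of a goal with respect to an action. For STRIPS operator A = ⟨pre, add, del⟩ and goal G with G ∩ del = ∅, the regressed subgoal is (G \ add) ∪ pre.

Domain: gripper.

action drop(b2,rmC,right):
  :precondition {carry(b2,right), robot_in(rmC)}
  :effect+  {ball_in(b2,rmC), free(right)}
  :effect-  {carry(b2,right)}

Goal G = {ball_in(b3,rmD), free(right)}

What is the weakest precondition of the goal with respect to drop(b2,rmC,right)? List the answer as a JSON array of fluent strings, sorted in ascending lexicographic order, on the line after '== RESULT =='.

Regress:
  G ∩ del = {}  (empty — regression defined)
  G \ add = {ball_in(b3,rmD), free(right)} \ {ball_in(b2,rmC), free(right)} = {ball_in(b3,rmD)}
  ∪ pre   = {ball_in(b3,rmD)} ∪ {carry(b2,right), robot_in(rmC)}
          = {ball_in(b3,rmD), carry(b2,right), robot_in(rmC)}

== RESULT ==
["ball_in(b3,rmD)", "carry(b2,right)", "robot_in(rmC)"]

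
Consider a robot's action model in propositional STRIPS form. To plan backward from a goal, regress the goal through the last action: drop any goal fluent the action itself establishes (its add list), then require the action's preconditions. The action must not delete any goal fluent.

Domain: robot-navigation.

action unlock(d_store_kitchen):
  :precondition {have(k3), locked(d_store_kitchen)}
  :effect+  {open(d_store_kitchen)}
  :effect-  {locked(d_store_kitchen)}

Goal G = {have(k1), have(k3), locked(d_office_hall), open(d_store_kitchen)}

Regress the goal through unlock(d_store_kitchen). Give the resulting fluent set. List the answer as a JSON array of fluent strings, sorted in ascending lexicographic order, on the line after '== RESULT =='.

Regress:
  G ∩ del = {}  (empty — regression defined)
  G \ add = {have(k1), have(k3), locked(d_office_hall), open(d_store_kitchen)} \ {open(d_store_kitchen)} = {have(k1), have(k3), locked(d_office_hall)}
  ∪ pre   = {have(k1), have(k3), locked(d_office_hall)} ∪ {have(k3), locked(d_store_kitchen)}
          = {have(k1), have(k3), locked(d_office_hall), locked(d_store_kitchen)}

== RESULT ==
["have(k1)", "have(k3)", "locked(d_office_hall)", "locked(d_store_kitchen)"]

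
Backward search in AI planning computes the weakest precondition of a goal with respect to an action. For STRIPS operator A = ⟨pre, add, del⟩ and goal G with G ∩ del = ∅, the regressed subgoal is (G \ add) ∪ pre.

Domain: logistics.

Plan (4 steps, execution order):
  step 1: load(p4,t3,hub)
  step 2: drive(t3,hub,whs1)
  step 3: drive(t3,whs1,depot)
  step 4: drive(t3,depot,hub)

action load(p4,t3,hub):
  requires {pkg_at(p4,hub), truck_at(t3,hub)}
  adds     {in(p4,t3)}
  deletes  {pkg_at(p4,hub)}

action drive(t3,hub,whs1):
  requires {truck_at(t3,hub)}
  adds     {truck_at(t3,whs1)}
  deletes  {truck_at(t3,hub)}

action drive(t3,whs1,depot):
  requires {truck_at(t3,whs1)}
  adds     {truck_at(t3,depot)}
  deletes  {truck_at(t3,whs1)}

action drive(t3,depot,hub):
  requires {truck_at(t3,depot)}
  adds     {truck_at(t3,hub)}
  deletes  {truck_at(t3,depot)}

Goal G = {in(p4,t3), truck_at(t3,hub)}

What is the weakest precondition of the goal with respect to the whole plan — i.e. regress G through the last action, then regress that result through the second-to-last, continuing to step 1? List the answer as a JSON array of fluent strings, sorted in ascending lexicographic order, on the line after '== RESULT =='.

Regress step by step:
  through step 4 (drive(t3,depot,hub)): drop {truck_at(t3,hub)}, keep {in(p4,t3)}, require {truck_at(t3,depot)}
    → {in(p4,t3), truck_at(t3,depot)}
  through step 3 (drive(t3,whs1,depot)): drop {truck_at(t3,depot)}, keep {in(p4,t3)}, require {truck_at(t3,whs1)}
    → {in(p4,t3), truck_at(t3,whs1)}
  through step 2 (drive(t3,hub,whs1)): drop {truck_at(t3,whs1)}, keep {in(p4,t3)}, require {truck_at(t3,hub)}
    → {in(p4,t3), truck_at(t3,hub)}
  through step 1 (load(p4,t3,hub)): drop {in(p4,t3)}, keep {truck_at(t3,hub)}, require {pkg_at(p4,hub), truck_at(t3,hub)}
    → {pkg_at(p4,hub), truck_at(t3,hub)}

== RESULT ==
["pkg_at(p4,hub)", "truck_at(t3,hub)"]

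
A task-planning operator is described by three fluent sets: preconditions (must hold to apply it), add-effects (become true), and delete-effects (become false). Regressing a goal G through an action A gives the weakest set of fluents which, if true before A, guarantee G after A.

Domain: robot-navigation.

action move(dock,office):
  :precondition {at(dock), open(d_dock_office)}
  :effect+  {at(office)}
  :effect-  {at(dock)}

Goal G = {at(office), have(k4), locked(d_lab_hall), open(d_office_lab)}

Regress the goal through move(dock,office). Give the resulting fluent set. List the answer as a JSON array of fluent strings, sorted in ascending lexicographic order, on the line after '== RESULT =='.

Compute (G \ add) ∪ pre:
  G ∩ del = {}  (empty — regression defined)
  G \ add = {at(office), have(k4), locked(d_lab_hall), open(d_office_lab)} \ {at(office)} = {have(k4), locked(d_lab_hall), open(d_office_lab)}
  ∪ pre   = {have(k4), locked(d_lab_hall), open(d_office_lab)} ∪ {at(dock), open(d_dock_office)}
          = {at(dock), have(k4), locked(d_lab_hall), open(d_dock_office), open(d_office_lab)}

== RESULT ==
["at(dock)", "have(k4)", "locked(d_lab_hall)", "open(d_dock_office)", "open(d_office_lab)"]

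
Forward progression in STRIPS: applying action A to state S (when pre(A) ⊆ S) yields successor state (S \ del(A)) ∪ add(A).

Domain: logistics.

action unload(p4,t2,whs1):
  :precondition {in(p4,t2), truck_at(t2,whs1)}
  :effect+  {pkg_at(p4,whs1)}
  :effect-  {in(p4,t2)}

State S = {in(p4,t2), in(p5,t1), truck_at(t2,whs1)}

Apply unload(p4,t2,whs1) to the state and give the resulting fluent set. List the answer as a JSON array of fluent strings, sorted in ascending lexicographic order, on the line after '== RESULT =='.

Compute (S \ del) ∪ add:
  pre ⊆ S: {in(p4,t2), truck_at(t2,whs1)} ⊆ S  — applicable
  S \ del = {in(p5,t1), truck_at(t2,whs1)}
  ∪ add   = {in(p5,t1), pkg_at(p4,whs1), truck_at(t2,whs1)}

== RESULT ==
["in(p5,t1)", "pkg_at(p4,whs1)", "truck_at(t2,whs1)"]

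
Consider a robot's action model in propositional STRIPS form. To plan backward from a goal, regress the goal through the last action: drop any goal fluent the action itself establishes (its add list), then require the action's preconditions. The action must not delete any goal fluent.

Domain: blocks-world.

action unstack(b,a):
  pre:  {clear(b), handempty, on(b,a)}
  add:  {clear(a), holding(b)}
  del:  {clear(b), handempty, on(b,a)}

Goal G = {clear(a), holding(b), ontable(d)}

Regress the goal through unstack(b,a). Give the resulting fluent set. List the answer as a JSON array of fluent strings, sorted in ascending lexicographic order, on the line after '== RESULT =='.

Regress:
  G ∩ del = {}  (empty — regression defined)
  G \ add = {clear(a), holding(b), ontable(d)} \ {clear(a), holding(b)} = {ontable(d)}
  ∪ pre   = {ontable(d)} ∪ {clear(b), handempty, on(b,a)}
          = {clear(b), handempty, on(b,a), ontable(d)}

== RESULT ==
["clear(b)", "handempty", "on(b,a)", "ontable(d)"]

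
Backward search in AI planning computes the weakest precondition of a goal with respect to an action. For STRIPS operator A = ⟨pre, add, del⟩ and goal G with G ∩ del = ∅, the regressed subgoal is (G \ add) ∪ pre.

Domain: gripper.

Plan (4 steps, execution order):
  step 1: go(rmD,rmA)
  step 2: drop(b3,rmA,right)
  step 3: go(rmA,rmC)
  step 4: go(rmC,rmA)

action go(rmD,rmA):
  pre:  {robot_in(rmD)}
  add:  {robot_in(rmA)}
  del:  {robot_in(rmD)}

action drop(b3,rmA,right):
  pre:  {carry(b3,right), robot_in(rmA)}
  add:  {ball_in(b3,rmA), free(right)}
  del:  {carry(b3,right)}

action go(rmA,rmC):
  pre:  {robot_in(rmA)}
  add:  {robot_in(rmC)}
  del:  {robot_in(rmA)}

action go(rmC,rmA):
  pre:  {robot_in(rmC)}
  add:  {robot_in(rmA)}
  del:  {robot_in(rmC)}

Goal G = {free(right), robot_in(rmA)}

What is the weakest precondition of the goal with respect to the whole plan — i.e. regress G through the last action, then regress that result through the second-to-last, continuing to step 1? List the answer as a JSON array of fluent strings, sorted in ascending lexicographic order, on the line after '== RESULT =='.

Regress step by step:
  through step 4 (go(rmC,rmA)): drop {robot_in(rmA)}, keep {free(right)}, require {robot_in(rmC)}
    → {free(right), robot_in(rmC)}
  through step 3 (go(rmA,rmC)): drop {robot_in(rmC)}, keep {free(right)}, require {robot_in(rmA)}
    → {free(right), robot_in(rmA)}
  through step 2 (drop(b3,rmA,right)): drop {free(right)}, keep {robot_in(rmA)}, require {carry(b3,right), robot_in(rmA)}
    → {carry(b3,right), robot_in(rmA)}
  through step 1 (go(rmD,rmA)): drop {robot_in(rmA)}, keep {carry(b3,right)}, require {robot_in(rmD)}
    → {carry(b3,right), robot_in(rmD)}

== RESULT ==
["carry(b3,right)", "robot_in(rmD)"]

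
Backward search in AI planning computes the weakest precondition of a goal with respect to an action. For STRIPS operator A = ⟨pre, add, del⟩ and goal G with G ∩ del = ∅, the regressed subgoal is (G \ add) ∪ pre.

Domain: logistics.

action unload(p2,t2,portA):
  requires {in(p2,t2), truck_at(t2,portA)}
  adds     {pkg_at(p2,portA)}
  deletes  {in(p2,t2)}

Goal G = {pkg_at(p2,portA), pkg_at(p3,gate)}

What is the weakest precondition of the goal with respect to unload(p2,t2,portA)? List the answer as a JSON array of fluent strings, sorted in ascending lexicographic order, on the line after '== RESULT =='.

Regress:
  G ∩ del = {}  (empty — regression defined)
  G \ add = {pkg_at(p2,portA), pkg_at(p3,gate)} \ {pkg_at(p2,portA)} = {pkg_at(p3,gate)}
  ∪ pre   = {pkg_at(p3,gate)} ∪ {in(p2,t2), truck_at(t2,portA)}
          = {in(p2,t2), pkg_at(p3,gate), truck_at(t2,portA)}

== RESULT ==
["in(p2,t2)", "pkg_at(p3,gate)", "truck_at(t2,portA)"]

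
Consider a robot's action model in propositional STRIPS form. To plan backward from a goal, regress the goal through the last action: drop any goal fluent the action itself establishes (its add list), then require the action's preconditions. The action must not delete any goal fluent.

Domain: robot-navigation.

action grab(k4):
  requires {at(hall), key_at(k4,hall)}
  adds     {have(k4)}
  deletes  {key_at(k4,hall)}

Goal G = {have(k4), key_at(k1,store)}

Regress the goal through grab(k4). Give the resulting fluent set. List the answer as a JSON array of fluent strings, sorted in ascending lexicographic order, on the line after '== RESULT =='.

Regress:
  G ∩ del = {}  (empty — regression defined)
  G \ add = {have(k4), key_at(k1,store)} \ {have(k4)} = {key_at(k1,store)}
  ∪ pre   = {key_at(k1,store)} ∪ {at(hall), key_at(k4,hall)}
          = {at(hall), key_at(k1,store), key_at(k4,hall)}

== RESULT ==
["at(hall)", "key_at(k1,store)", "key_at(k4,hall)"]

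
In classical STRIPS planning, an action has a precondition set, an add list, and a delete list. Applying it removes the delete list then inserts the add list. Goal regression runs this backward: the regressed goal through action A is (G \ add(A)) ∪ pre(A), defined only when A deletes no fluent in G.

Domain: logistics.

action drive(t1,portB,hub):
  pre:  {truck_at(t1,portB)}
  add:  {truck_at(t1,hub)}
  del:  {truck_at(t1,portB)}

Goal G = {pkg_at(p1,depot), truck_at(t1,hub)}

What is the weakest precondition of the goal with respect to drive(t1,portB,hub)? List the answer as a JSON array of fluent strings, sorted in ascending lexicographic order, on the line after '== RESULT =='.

Regress:
  G ∩ del = {}  (empty — regression defined)
  G \ add = {pkg_at(p1,depot), truck_at(t1,hub)} \ {truck_at(t1,hub)} = {pkg_at(p1,depot)}
  ∪ pre   = {pkg_at(p1,depot)} ∪ {truck_at(t1,portB)}
          = {pkg_at(p1,depot), truck_at(t1,portB)}

== RESULT ==
["pkg_at(p1,depot)", "truck_at(t1,portB)"]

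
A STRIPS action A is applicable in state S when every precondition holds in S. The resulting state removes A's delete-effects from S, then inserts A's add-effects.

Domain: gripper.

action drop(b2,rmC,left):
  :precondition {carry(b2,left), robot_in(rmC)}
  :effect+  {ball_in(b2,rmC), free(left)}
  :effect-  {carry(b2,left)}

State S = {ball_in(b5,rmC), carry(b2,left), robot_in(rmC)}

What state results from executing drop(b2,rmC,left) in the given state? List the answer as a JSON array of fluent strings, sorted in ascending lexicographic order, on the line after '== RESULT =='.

Compute (S \ del) ∪ add:
  pre ⊆ S: {carry(b2,left), robot_in(rmC)} ⊆ S  — applicable
  S \ del = {ball_in(b5,rmC), robot_in(rmC)}
  ∪ add   = {ball_in(b2,rmC), ball_in(b5,rmC), free(left), robot_in(rmC)}

== RESULT ==
["ball_in(b2,rmC)", "ball_in(b5,rmC)", "free(left)", "robot_in(rmC)"]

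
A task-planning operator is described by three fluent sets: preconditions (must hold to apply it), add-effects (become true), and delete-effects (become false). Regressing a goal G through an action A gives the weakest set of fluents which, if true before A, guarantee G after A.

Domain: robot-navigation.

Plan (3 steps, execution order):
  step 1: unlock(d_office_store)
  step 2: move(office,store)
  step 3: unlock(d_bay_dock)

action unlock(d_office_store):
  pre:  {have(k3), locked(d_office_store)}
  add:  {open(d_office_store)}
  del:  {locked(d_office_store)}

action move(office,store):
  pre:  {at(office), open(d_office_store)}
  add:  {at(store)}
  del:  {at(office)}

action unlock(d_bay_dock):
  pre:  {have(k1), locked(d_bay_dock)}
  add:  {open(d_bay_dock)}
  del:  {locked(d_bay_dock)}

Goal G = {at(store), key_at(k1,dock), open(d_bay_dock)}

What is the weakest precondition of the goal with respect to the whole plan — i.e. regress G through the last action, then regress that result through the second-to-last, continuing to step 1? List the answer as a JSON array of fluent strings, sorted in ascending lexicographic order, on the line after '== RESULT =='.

Regress step by step:
  through step 3 (unlock(d_bay_dock)): drop {open(d_bay_dock)}, keep {at(store), key_at(k1,dock)}, require {have(k1), locked(d_bay_dock)}
    → {at(store), have(k1), key_at(k1,dock), locked(d_bay_dock)}
  through step 2 (move(office,store)): drop {at(store)}, keep {have(k1), key_at(k1,dock), locked(d_bay_dock)}, require {at(office), open(d_office_store)}
    → {at(office), have(k1), key_at(k1,dock), locked(d_bay_dock), open(d_office_store)}
  through step 1 (unlock(d_office_store)): drop {open(d_office_store)}, keep {at(office), have(k1), key_at(k1,dock), locked(d_bay_dock)}, require {have(k3), locked(d_office_store)}
    → {at(office), have(k1), have(k3), key_at(k1,dock), locked(d_bay_dock), locked(d_office_store)}

== RESULT ==
["at(office)", "have(k1)", "have(k3)", "key_at(k1,dock)", "locked(d_bay_dock)", "locked(d_office_store)"]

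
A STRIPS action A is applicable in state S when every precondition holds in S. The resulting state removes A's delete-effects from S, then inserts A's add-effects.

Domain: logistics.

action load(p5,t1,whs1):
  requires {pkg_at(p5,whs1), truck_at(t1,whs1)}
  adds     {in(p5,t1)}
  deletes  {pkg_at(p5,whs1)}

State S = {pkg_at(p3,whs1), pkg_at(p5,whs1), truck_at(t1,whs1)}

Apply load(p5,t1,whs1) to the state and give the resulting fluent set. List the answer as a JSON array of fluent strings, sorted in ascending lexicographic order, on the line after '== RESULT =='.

Progress:
  pre ⊆ S: {pkg_at(p5,whs1), truck_at(t1,whs1)} ⊆ S  — applicable
  S \ del = {pkg_at(p3,whs1), truck_at(t1,whs1)}
  ∪ add   = {in(p5,t1), pkg_at(p3,whs1), truck_at(t1,whs1)}

== RESULT ==
["in(p5,t1)", "pkg_at(p3,whs1)", "truck_at(t1,whs1)"]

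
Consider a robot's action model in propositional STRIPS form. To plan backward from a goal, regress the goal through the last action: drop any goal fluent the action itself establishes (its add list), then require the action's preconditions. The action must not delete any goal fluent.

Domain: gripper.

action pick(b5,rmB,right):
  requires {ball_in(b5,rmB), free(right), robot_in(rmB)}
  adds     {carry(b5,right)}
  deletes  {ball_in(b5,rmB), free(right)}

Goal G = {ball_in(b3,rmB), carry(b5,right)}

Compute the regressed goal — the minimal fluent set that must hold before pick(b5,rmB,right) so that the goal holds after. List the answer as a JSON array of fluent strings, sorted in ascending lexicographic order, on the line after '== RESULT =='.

Compute (G \ add) ∪ pre:
  G ∩ del = {}  (empty — regression defined)
  G \ add = {ball_in(b3,rmB), carry(b5,right)} \ {carry(b5,right)} = {ball_in(b3,rmB)}
  ∪ pre   = {ball_in(b3,rmB)} ∪ {ball_in(b5,rmB), free(right), robot_in(rmB)}
          = {ball_in(b3,rmB), ball_in(b5,rmB), free(right), robot_in(rmB)}

== RESULT ==
["ball_in(b3,rmB)", "ball_in(b5,rmB)", "free(right)", "robot_in(rmB)"]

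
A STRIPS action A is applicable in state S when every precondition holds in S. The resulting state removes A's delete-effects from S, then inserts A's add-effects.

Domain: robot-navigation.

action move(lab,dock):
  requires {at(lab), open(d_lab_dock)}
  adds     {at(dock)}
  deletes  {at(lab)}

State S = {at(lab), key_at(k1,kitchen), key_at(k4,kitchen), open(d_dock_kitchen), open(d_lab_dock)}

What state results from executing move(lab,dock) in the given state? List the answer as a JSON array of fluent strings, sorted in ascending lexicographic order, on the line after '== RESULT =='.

Compute (S \ del) ∪ add:
  pre ⊆ S: {at(lab), open(d_lab_dock)} ⊆ S  — applicable
  S \ del = {key_at(k1,kitchen), key_at(k4,kitchen), open(d_dock_kitchen), open(d_lab_dock)}
  ∪ add   = {at(dock), key_at(k1,kitchen), key_at(k4,kitchen), open(d_dock_kitchen), open(d_lab_dock)}

== RESULT ==
["at(dock)", "key_at(k1,kitchen)", "key_at(k4,kitchen)", "open(d_dock_kitchen)", "open(d_lab_dock)"]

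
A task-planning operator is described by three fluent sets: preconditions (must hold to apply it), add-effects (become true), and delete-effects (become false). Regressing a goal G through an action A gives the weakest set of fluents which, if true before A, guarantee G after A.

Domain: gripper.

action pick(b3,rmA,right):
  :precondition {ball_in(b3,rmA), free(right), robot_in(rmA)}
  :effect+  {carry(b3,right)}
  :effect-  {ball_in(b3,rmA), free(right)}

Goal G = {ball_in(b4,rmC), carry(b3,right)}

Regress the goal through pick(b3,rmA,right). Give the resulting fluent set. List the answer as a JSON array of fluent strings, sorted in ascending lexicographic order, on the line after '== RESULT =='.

Compute (G \ add) ∪ pre:
  G ∩ del = {}  (empty — regression defined)
  G \ add = {ball_in(b4,rmC), carry(b3,right)} \ {carry(b3,right)} = {ball_in(b4,rmC)}
  ∪ pre   = {ball_in(b4,rmC)} ∪ {ball_in(b3,rmA), free(right), robot_in(rmA)}
          = {ball_in(b3,rmA), ball_in(b4,rmC), free(right), robot_in(rmA)}

== RESULT ==
["ball_in(b3,rmA)", "ball_in(b4,rmC)", "free(right)", "robot_in(rmA)"]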